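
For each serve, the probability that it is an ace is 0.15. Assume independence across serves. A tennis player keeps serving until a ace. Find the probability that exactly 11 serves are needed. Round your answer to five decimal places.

0.02953

Geometric (trials to first success), p = 0.15.
P(Y = 11) = (1−p)^10 · p = 0.19687 · 0.15 = 0.0295312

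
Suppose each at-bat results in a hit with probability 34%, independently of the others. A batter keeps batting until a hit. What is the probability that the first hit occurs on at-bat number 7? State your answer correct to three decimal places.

0.028

Geometric (trials to first success), p = 0.34.
P(Y = 7) = (1−p)^6 · p = 0.082654 · 0.34 = 0.02810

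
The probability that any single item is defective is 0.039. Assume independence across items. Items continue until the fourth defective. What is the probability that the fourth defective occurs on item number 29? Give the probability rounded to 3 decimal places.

0.003

Y = trial on which the fourth success occurs; negative binomial, r=4, p=0.039.
P(Y=29) = C(28,3) · p^4 · (1−p)^25
= 3276 · 2.3134e-06 · 0.3699 = 0.00280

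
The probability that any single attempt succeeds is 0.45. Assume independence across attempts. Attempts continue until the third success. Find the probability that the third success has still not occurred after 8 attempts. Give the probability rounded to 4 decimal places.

0.2201

Needing more than 8 attempts ⇔ fewer than 3 successes in the first 8. With X ~ Binomial(8, 0.45), P(Y > 8) = P(X ≤ 2).
  k=0: C(8,0)·0.45^0·0.55^8 = 0.008373
  k=1: C(8,1)·0.45^1·0.55^7 = 0.054808
  k=2: C(8,2)·0.45^2·0.55^6 = 0.156949
P(X ≤ 2) = 0.220130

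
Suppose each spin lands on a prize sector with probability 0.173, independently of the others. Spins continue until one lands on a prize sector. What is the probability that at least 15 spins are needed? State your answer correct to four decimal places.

0.0700

Y = number of spins to the first success; geometric, p = 0.173.
P(Y > 14) = P(first 14 all fail) = (1−p)^14 = 0.069997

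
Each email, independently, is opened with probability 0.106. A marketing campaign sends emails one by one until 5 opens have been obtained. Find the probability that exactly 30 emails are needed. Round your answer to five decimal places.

0.01930

Y = trial on which the fifth success occurs; negative binomial, r=5, p=0.106.
P(Y=30) = C(29,4) · p^5 · (1−p)^25
= 23751 · 1.3382e-05 · 0.060735 = 0.0193041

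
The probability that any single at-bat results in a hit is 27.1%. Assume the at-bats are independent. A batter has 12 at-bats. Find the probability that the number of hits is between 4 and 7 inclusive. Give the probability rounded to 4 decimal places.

X ~ Binomial(12, 0.271); P(4 ≤ X ≤ 7) = Σ C(12,k) p^k (1−p)^(12−k) over k:
  k=4: C(12,4)·0.271^4·0.729^8 = 0.212962
  k=5: C(12,5)·0.271^5·0.729^7 = 0.126667
  k=6: C(12,6)·0.271^6·0.729^6 = 0.054935
  k=7: C(12,7)·0.271^7·0.729^5 = 0.017504
Total = 0.412069

0.4121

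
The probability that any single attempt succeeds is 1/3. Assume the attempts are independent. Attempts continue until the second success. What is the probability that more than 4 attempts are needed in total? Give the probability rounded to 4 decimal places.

0.5926

Needing more than 4 attempts ⇔ fewer than 2 successes in the first 4. With X ~ Binomial(4, 0.333333), P(Y > 4) = P(X ≤ 1).
  k=0: C(4,0)·0.333333^0·0.666667^4 = 0.197531
  k=1: C(4,1)·0.333333^1·0.666667^3 = 0.395062
P(X ≤ 1) = 0.592593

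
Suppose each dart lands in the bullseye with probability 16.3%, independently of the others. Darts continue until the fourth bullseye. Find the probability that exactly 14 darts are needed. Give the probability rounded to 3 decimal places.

0.034

Y = trial on which the fourth success occurs; negative binomial, r=4, p=0.163.
P(Y=14) = C(13,3) · p^4 · (1−p)^10
= 286 · 0.00070591 · 0.16875 = 0.03407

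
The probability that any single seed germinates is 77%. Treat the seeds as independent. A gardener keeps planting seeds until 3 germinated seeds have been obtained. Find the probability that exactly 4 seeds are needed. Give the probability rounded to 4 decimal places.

Y = trial on which the third success occurs; negative binomial, r=3, p=0.77.
P(Y=4) = C(3,2) · p^3 · (1−p)^1
= 3 · 0.45653 · 0.23 = 0.315008

0.3150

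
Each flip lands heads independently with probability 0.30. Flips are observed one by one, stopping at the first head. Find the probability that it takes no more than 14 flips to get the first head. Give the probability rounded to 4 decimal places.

Y = number of flips to the first success; geometric, p = 0.30.
P(Y ≤ 14) = 1 − (1−p)^14 = 1 − 0.006782 = 0.993218

0.9932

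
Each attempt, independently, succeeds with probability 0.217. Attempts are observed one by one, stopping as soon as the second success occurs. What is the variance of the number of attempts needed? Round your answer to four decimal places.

Y = total attempts until the second success; negative binomial with r=2, p=0.217.
Var(Y) = r(1−p)/p² = 2·0.783 / 0.217² = 33.256174

33.2562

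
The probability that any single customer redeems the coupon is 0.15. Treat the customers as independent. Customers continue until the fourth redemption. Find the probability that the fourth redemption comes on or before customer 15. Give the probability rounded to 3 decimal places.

0.177

Finishing within 15 customers ⇔ at least 4 successes in the first 15. With X ~ Binomial(15, 0.15), P(Y ≤ 15) = 1 − P(X ≤ 3).
  k=0: C(15,0)·0.15^0·0.85^15 = 0.08735
  k=1: C(15,1)·0.15^1·0.85^14 = 0.23123
  k=2: C(15,2)·0.15^2·0.85^13 = 0.28564
  k=3: C(15,3)·0.15^3·0.85^12 = 0.21843
1 − 0.82266 = 0.17734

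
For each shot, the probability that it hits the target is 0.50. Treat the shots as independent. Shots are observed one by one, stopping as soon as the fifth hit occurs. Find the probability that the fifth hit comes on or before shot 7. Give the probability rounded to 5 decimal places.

Finishing within 7 shots ⇔ at least 5 successes in the first 7. With X ~ Binomial(7, 0.50), P(Y ≤ 7) = 1 − P(X ≤ 4).
  k=0: C(7,0)·0.50^0·0.50^7 = 0.0078125
  k=1: C(7,1)·0.50^1·0.50^6 = 0.0546875
  k=2: C(7,2)·0.50^2·0.50^5 = 0.1640625
  k=3: C(7,3)·0.50^3·0.50^4 = 0.2734375
  k=4: C(7,4)·0.50^4·0.50^3 = 0.2734375
1 − 0.7734375 = 0.2265625

0.22656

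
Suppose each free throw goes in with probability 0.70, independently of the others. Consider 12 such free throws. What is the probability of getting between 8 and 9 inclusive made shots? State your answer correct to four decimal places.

X ~ Binomial(12, 0.70); P(8 ≤ X ≤ 9) = Σ C(12,k) p^k (1−p)^(12−k) over k:
  k=8: C(12,8)·0.70^8·0.30^4 = 0.231140
  k=9: C(12,9)·0.70^9·0.30^3 = 0.239700
Total = 0.470840

0.4708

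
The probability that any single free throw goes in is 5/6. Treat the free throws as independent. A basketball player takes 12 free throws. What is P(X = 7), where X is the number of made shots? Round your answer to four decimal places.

0.0284

X ~ Binomial(n=12, p=0.833333).
P(X=7) = C(12,7) · p^7 · (1−p)^5
= 792 · 0.27908 · 0.0001286 = 0.028425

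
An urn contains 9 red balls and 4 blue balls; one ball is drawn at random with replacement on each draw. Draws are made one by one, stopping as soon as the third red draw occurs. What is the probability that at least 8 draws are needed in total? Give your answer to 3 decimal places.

Needing more than 7 draws ⇔ fewer than 3 successes in the first 7. With X ~ Binomial(7, 0.692308), P(Y > 7) = P(X ≤ 2).
  k=0: C(7,0)·0.692308^0·0.307692^7 = 0.00026
  k=1: C(7,1)·0.692308^1·0.307692^6 = 0.00411
  k=2: C(7,2)·0.692308^2·0.307692^5 = 0.02776
P(X ≤ 2) = 0.03213

0.032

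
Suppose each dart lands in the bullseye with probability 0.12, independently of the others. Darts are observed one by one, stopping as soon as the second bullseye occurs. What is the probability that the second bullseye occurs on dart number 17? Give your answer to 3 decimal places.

0.034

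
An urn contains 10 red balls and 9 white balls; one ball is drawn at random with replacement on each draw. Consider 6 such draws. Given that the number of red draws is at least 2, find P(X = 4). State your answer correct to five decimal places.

X ~ Binomial(6, 0.526316). Want P(X=4 | X≥2) = P(X=4) / P(X≥2).
P(X=4) = C(6,4)·0.526316^4·0.473684^2 = 0.2582585
P(X≥2) = 1 − 0.0112962 − 0.0753082 = 0.9133956
Ratio = 0.2582585 / 0.9133956 = 0.2827455

0.28275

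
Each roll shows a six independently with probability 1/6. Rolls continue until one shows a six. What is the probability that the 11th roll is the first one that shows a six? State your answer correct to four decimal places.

0.0269

Geometric (trials to first success), p = 0.166667.
P(Y = 11) = (1−p)^10 · p = 0.16151 · 0.166667 = 0.026918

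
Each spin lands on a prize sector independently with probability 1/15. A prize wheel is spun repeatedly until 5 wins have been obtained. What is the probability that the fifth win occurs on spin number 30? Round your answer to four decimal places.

0.0056

Y = trial on which the fifth success occurs; negative binomial, r=5, p=0.066667.
P(Y=30) = C(29,4) · p^5 · (1−p)^25
= 23751 · 1.3169e-06 · 0.1782 = 0.005574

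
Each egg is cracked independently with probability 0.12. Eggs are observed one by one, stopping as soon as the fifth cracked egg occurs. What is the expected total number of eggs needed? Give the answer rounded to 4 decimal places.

41.6667

Y = total eggs until the fifth success; negative binomial with r=5, p=0.12.
E[Y] = r / p = 5 / 0.12 = 41.666667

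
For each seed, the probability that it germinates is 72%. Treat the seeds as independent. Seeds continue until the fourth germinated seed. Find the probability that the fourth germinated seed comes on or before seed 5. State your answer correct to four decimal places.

0.5697

Finishing within 5 seeds ⇔ at least 4 successes in the first 5. With X ~ Binomial(5, 0.72), P(Y ≤ 5) = 1 − P(X ≤ 3).
  k=0: C(5,0)·0.72^0·0.28^5 = 0.001721
  k=1: C(5,1)·0.72^1·0.28^4 = 0.022128
  k=2: C(5,2)·0.72^2·0.28^3 = 0.113799
  k=3: C(5,3)·0.72^3·0.28^2 = 0.292626
1 − 0.430274 = 0.569726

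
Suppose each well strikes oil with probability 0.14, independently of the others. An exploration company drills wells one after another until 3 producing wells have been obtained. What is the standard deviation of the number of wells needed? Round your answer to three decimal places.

11.473

Y = total wells until the third success; negative binomial with r=3, p=0.14.
SD(Y) = √[r(1−p)/p²] = √(131.63265) = 11.47313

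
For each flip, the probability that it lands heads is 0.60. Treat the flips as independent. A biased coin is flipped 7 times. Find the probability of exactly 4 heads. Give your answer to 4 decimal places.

0.2903

X ~ Binomial(n=7, p=0.60).
P(X=4) = C(7,4) · p^4 · (1−p)^3
= 35 · 0.1296 · 0.064 = 0.290304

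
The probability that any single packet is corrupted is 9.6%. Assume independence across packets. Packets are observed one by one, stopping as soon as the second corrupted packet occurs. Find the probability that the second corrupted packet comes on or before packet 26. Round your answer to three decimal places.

0.727

Finishing within 26 packets ⇔ at least 2 successes in the first 26. With X ~ Binomial(26, 0.096), P(Y ≤ 26) = 1 − P(X ≤ 1).
  k=0: C(26,0)·0.096^0·0.904^26 = 0.07251
  k=1: C(26,1)·0.096^1·0.904^25 = 0.20020
1 − 0.27270 = 0.72730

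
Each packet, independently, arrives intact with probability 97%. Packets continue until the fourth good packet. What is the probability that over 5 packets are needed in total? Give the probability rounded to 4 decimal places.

Needing more than 5 packets ⇔ fewer than 4 successes in the first 5. With X ~ Binomial(5, 0.97), P(Y > 5) = P(X ≤ 3).
  k=0: C(5,0)·0.97^0·0.03^5 = 0.000000
  k=1: C(5,1)·0.97^1·0.03^4 = 0.000004
  k=2: C(5,2)·0.97^2·0.03^3 = 0.000254
  k=3: C(5,3)·0.97^3·0.03^2 = 0.008214
P(X ≤ 3) = 0.008472

0.0085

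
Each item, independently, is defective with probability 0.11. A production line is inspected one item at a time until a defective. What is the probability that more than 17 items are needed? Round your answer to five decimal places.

0.13792

Y = number of items to the first success; geometric, p = 0.11.
P(Y > 17) = P(first 17 all fail) = (1−p)^17 = 0.1379209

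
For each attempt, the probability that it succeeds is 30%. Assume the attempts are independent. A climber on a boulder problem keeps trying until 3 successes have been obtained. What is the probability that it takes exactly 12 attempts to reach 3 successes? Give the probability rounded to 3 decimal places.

Y = trial on which the third success occurs; negative binomial, r=3, p=0.30.
P(Y=12) = C(11,2) · p^3 · (1−p)^9
= 55 · 0.027 · 0.040354 = 0.05993

0.060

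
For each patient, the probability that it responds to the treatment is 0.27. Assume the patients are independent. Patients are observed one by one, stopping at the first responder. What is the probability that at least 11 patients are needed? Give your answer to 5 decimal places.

Y = number of patients to the first success; geometric, p = 0.27.
P(Y > 10) = P(first 10 all fail) = (1−p)^10 = 0.0429763

0.04298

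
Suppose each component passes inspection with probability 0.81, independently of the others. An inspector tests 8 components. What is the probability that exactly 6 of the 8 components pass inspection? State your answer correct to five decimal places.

X ~ Binomial(n=8, p=0.81).
P(X=6) = C(8,6) · p^6 · (1−p)^2
= 28 · 0.28243 · 0.0361 = 0.2854798

0.28548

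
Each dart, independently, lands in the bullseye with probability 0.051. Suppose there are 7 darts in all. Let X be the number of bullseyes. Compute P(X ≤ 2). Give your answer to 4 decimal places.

0.9960

X ~ Binomial(7, 0.051); P(X ≤ 2) = Σ C(7,k) p^k (1−p)^(7−k) over k:
  k=0: C(7,0)·0.051^0·0.949^7 = 0.693208
  k=1: C(7,1)·0.051^1·0.949^6 = 0.260775
  k=2: C(7,2)·0.051^2·0.949^5 = 0.042043
Total = 0.996025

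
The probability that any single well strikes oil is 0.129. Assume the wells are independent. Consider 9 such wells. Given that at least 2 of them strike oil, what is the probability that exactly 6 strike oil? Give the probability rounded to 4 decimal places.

X ~ Binomial(9, 0.129). Want P(X=6 | X≥2) = P(X=6) / P(X≥2).
P(X=6) = C(9,6)·0.129^6·0.871^3 = 0.000256
P(X≥2) = 1 − 0.288512 − 0.384572 = 0.326917
Ratio = 0.000256 / 0.326917 = 0.000782

0.0008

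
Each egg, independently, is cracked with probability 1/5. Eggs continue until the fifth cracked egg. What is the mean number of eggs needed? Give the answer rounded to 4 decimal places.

25.0000

Y = total eggs until the fifth success; negative binomial with r=5, p=0.20.
E[Y] = r / p = 5 / 0.20 = 25.000000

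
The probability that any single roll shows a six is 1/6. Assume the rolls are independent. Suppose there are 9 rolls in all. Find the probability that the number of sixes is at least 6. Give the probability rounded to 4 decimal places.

0.0011

X ~ Binomial(9, 0.166667); P(X ≥ 6) = Σ C(9,k) p^k (1−p)^(9−k) over k:
  k=6: C(9,6)·0.166667^6·0.833333^3 = 0.001042
  k=7: C(9,7)·0.166667^7·0.833333^2 = 0.000089
  k=8: C(9,8)·0.166667^8·0.833333^1 = 0.000004
  k=9: C(9,9)·0.166667^9·0.833333^0 = 0.000000
Total = 0.001136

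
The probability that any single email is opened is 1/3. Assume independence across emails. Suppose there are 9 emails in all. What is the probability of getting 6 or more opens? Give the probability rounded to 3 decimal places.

X ~ Binomial(9, 0.333333); P(X ≥ 6) = Σ C(9,k) p^k (1−p)^(9−k) over k:
  k=6: C(9,6)·0.333333^6·0.666667^3 = 0.03414
  k=7: C(9,7)·0.333333^7·0.666667^2 = 0.00732
  k=8: C(9,8)·0.333333^8·0.666667^1 = 0.00091
  k=9: C(9,9)·0.333333^9·0.666667^0 = 0.00005
Total = 0.04242

0.042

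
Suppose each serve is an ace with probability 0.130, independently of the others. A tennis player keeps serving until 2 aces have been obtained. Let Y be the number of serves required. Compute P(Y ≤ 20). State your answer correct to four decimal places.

0.7539

Finishing within 20 serves ⇔ at least 2 successes in the first 20. With X ~ Binomial(20, 0.13), P(Y ≤ 20) = 1 − P(X ≤ 1).
  k=0: C(20,0)·0.13^0·0.87^20 = 0.061714
  k=1: C(20,1)·0.13^1·0.87^19 = 0.184433
1 − 0.246147 = 0.753853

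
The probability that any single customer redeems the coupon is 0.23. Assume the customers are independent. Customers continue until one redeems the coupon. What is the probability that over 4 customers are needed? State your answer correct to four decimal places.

0.3515

Y = number of customers to the first success; geometric, p = 0.23.
P(Y > 4) = P(first 4 all fail) = (1−p)^4 = 0.351530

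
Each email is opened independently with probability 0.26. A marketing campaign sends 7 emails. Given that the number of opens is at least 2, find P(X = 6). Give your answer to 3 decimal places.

X ~ Binomial(7, 0.26). Want P(X=6 | X≥2) = P(X=6) / P(X≥2).
P(X=6) = C(7,6)·0.26^6·0.74^1 = 0.00160
P(X≥2) = 1 − 0.12151 − 0.29886 = 0.57963
Ratio = 0.00160 / 0.57963 = 0.00276

0.003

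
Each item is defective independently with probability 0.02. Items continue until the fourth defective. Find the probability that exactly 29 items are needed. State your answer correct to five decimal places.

0.00032

Y = trial on which the fourth success occurs; negative binomial, r=4, p=0.02.
P(Y=29) = C(28,3) · p^4 · (1−p)^25
= 3276 · 1.6e-07 · 0.60346 = 0.0003163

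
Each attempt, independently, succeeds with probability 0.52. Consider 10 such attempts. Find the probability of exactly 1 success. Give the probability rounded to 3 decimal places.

X ~ Binomial(n=10, p=0.52).
P(X=1) = C(10,1) · p^1 · (1−p)^9
= 10 · 0.52 · 0.0013526 = 0.00703

0.007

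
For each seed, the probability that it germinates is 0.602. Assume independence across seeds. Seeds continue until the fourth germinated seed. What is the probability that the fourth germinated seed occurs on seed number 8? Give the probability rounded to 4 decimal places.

0.1153

Y = trial on which the fourth success occurs; negative binomial, r=4, p=0.602.
P(Y=8) = C(7,3) · p^4 · (1−p)^4
= 35 · 0.13134 · 0.025092 = 0.115342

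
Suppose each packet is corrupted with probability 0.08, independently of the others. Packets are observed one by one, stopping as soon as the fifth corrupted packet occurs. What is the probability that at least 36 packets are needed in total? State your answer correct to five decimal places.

Needing more than 35 packets ⇔ fewer than 5 successes in the first 35. With X ~ Binomial(35, 0.08), P(Y > 35) = P(X ≤ 4).
  k=0: C(35,0)·0.08^0·0.92^35 = 0.0540224
  k=1: C(35,1)·0.08^1·0.92^34 = 0.1644160
  k=2: C(35,2)·0.08^2·0.92^33 = 0.2430498
  k=3: C(35,3)·0.08^3·0.92^32 = 0.2324824
  k=4: C(35,4)·0.08^4·0.92^31 = 0.1617269
P(X ≤ 4) = 0.8556975

0.85570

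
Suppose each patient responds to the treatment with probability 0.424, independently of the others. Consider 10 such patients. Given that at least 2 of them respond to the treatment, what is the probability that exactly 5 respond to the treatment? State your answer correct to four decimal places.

0.2266

X ~ Binomial(10, 0.424). Want P(X=5 | X≥2) = P(X=5) / P(X≥2).
P(X=5) = C(10,5)·0.424^5·0.576^5 = 0.218949
P(X≥2) = 1 − 0.004020 − 0.029592 = 0.966388
Ratio = 0.218949 / 0.966388 = 0.226564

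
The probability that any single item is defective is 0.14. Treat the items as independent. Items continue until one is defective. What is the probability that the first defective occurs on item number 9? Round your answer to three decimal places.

0.042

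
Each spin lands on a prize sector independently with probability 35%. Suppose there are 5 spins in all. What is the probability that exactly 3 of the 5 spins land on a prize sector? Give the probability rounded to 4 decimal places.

0.1811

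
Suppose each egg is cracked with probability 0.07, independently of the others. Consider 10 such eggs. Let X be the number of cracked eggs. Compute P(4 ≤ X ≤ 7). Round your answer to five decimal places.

0.00358

X ~ Binomial(10, 0.07); P(4 ≤ X ≤ 7) = Σ C(10,k) p^k (1−p)^(10−k) over k:
  k=4: C(10,4)·0.07^4·0.93^6 = 0.0032622
  k=5: C(10,5)·0.07^5·0.93^5 = 0.0002946
  k=6: C(10,6)·0.07^6·0.93^4 = 0.0000185
  k=7: C(10,7)·0.07^7·0.93^3 = 0.0000008
Total = 0.0035761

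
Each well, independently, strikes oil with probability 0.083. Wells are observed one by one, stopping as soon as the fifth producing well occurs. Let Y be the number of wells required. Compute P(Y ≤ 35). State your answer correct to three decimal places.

0.161

Finishing within 35 wells ⇔ at least 5 successes in the first 35. With X ~ Binomial(35, 0.083), P(Y ≤ 35) = 1 − P(X ≤ 4).
  k=0: C(35,0)·0.083^0·0.917^35 = 0.04819
  k=1: C(35,1)·0.083^1·0.917^34 = 0.15265
  k=2: C(35,2)·0.083^2·0.917^33 = 0.23489
  k=3: C(35,3)·0.083^3·0.917^32 = 0.23386
  k=4: C(35,4)·0.083^4·0.917^31 = 0.16934
1 − 0.83893 = 0.16107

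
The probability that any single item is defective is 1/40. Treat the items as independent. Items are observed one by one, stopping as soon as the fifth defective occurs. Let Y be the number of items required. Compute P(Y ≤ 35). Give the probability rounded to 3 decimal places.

Finishing within 35 items ⇔ at least 5 successes in the first 35. With X ~ Binomial(35, 0.025), P(Y ≤ 35) = 1 − P(X ≤ 4).
  k=0: C(35,0)·0.025^0·0.975^35 = 0.41225
  k=1: C(35,1)·0.025^1·0.975^34 = 0.36997
  k=2: C(35,2)·0.025^2·0.975^33 = 0.16127
  k=3: C(35,3)·0.025^3·0.975^32 = 0.04549
  k=4: C(35,4)·0.025^4·0.975^31 = 0.00933
1 − 0.99830 = 0.00170

0.002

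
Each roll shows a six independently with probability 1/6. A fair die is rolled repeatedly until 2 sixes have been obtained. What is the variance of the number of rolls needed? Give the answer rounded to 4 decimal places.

60.0000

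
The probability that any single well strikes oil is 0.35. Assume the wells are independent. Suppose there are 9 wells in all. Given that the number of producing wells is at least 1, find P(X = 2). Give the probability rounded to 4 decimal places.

0.2208

X ~ Binomial(9, 0.35). Want P(X=2 | X≥1) = P(X=2) / P(X≥1).
P(X=2) = C(9,2)·0.35^2·0.65^7 = 0.216188
P(X≥1) = 1 − 0.020712 = 0.979288
Ratio = 0.216188 / 0.979288 = 0.220761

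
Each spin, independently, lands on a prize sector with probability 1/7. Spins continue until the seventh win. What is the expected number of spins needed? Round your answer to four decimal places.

Y = total spins until the seventh success; negative binomial with r=7, p=0.142857.
E[Y] = r / p = 7 / 0.142857 = 49.000000

49.0000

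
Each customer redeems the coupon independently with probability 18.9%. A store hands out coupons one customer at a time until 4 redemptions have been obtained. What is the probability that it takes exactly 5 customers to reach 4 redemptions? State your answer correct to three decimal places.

0.004

Y = trial on which the fourth success occurs; negative binomial, r=4, p=0.189.
P(Y=5) = C(4,3) · p^4 · (1−p)^1
= 4 · 0.001276 · 0.811 = 0.00414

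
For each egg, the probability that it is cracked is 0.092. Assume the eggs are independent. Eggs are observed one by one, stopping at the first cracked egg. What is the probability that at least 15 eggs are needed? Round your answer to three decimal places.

Y = number of eggs to the first success; geometric, p = 0.092.
P(Y > 14) = P(first 14 all fail) = (1−p)^14 = 0.25894

0.259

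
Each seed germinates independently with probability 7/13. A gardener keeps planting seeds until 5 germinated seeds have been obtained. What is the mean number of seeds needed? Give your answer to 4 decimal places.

Y = total seeds until the fifth success; negative binomial with r=5, p=0.538462.
E[Y] = r / p = 5 / 0.538462 = 9.285714

9.2857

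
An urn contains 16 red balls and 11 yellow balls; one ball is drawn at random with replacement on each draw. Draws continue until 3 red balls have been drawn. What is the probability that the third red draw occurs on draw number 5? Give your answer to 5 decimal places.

0.20724

Y = trial on which the third success occurs; negative binomial, r=3, p=0.592593.
P(Y=5) = C(4,2) · p^3 · (1−p)^2
= 6 · 0.2081 · 0.16598 = 0.2072420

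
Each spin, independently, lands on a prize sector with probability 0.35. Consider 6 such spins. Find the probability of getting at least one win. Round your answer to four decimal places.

P(at least one) = 1 − P(none) = 1 − (1 − 0.35)^6
= 1 − 0.075419 = 0.924581

0.9246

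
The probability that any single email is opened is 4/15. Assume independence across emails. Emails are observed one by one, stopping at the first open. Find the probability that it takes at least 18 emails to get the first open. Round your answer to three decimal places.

0.005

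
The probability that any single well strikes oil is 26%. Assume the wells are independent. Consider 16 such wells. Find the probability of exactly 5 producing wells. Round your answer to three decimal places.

0.189

X ~ Binomial(n=16, p=0.26).
P(X=5) = C(16,5) · p^5 · (1−p)^11
= 4368 · 0.0011881 · 0.036438 = 0.18910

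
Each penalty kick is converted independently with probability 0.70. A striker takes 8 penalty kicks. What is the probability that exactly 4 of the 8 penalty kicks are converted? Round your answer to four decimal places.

X ~ Binomial(n=8, p=0.70).
P(X=4) = C(8,4) · p^4 · (1−p)^4
= 70 · 0.2401 · 0.0081 = 0.136137

0.1361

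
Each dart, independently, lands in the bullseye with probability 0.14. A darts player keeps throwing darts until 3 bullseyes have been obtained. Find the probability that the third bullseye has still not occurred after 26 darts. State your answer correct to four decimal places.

Needing more than 26 darts ⇔ fewer than 3 successes in the first 26. With X ~ Binomial(26, 0.14), P(Y > 26) = P(X ≤ 2).
  k=0: C(26,0)·0.14^0·0.86^26 = 0.019813
  k=1: C(26,1)·0.14^1·0.86^25 = 0.083862
  k=2: C(26,2)·0.14^2·0.86^24 = 0.170648
P(X ≤ 2) = 0.274323

0.2743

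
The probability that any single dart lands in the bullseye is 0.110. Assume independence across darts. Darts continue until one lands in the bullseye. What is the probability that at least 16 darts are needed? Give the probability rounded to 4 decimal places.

Y = number of darts to the first success; geometric, p = 0.11.
P(Y > 15) = P(first 15 all fail) = (1−p)^15 = 0.174121

0.1741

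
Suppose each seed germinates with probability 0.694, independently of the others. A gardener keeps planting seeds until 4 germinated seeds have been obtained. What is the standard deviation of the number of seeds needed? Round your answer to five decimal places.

Y = total seeds until the fourth success; negative binomial with r=4, p=0.694.
SD(Y) = √[r(1−p)/p²] = √(2.5413383) = 1.5941575

1.59416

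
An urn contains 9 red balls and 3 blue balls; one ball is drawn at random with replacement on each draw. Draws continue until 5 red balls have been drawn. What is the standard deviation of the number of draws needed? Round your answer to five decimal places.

1.49071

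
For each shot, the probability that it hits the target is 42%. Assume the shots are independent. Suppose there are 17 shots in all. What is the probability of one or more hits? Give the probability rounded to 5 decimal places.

P(at least one) = 1 − P(none) = 1 − (1 − 0.42)^17
= 1 − 0.0000951 = 0.9999049

0.99990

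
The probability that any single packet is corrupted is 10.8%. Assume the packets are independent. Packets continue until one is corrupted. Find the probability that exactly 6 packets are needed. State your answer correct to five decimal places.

Geometric (trials to first success), p = 0.108.
P(Y = 6) = (1−p)^5 · p = 0.56471 · 0.108 = 0.0609885

0.06099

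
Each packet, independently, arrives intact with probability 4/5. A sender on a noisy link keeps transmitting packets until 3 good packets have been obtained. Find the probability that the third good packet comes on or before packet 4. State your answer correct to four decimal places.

Finishing within 4 packets ⇔ at least 3 successes in the first 4. With X ~ Binomial(4, 0.80), P(Y ≤ 4) = 1 − P(X ≤ 2).
  k=0: C(4,0)·0.80^0·0.20^4 = 0.001600
  k=1: C(4,1)·0.80^1·0.20^3 = 0.025600
  k=2: C(4,2)·0.80^2·0.20^2 = 0.153600
1 − 0.180800 = 0.819200

0.8192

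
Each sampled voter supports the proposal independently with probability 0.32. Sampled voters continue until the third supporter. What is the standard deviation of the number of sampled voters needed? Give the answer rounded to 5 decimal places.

Y = total sampled voters until the third success; negative binomial with r=3, p=0.32.
SD(Y) = √[r(1−p)/p²] = √(19.9218750) = 4.4633928

4.46339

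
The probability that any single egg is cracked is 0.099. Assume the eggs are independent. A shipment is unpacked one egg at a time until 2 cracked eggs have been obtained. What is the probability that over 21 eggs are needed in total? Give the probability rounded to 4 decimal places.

Needing more than 21 eggs ⇔ fewer than 2 successes in the first 21. With X ~ Binomial(21, 0.099), P(Y > 21) = P(X ≤ 1).
  k=0: C(21,0)·0.099^0·0.901^21 = 0.112001
  k=1: C(21,1)·0.099^1·0.901^20 = 0.258434
P(X ≤ 1) = 0.370435

0.3704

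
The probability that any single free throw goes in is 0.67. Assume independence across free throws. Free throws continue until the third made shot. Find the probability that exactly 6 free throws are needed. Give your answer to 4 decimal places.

0.1081

Y = trial on which the third success occurs; negative binomial, r=3, p=0.67.
P(Y=6) = C(5,2) · p^3 · (1−p)^3
= 10 · 0.30076 · 0.035937 = 0.108085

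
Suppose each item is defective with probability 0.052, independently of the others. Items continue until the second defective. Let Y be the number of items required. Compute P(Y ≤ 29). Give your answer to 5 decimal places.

0.44937

Finishing within 29 items ⇔ at least 2 successes in the first 29. With X ~ Binomial(29, 0.052), P(Y ≤ 29) = 1 − P(X ≤ 1).
  k=0: C(29,0)·0.052^0·0.948^29 = 0.2125405
  k=1: C(29,1)·0.052^1·0.948^28 = 0.3380919
1 − 0.5506325 = 0.4493675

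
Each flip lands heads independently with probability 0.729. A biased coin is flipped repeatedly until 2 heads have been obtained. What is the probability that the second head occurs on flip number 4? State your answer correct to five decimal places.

0.11709

Y = trial on which the second success occurs; negative binomial, r=2, p=0.729.
P(Y=4) = C(3,1) · p^2 · (1−p)^2
= 3 · 0.53144 · 0.073441 = 0.1170887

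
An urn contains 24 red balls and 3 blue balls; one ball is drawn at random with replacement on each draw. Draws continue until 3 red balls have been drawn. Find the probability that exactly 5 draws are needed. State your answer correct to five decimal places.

Y = trial on which the third success occurs; negative binomial, r=3, p=0.888889.
P(Y=5) = C(4,2) · p^3 · (1−p)^2
= 6 · 0.70233 · 0.012346 = 0.0520246

0.05202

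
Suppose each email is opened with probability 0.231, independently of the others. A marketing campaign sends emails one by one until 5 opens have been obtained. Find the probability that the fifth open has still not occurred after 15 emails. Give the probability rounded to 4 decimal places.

Needing more than 15 emails ⇔ fewer than 5 successes in the first 15. With X ~ Binomial(15, 0.231), P(Y > 15) = P(X ≤ 4).
  k=0: C(15,0)·0.231^0·0.769^15 = 0.019449
  k=1: C(15,1)·0.231^1·0.769^14 = 0.087634
  k=2: C(15,2)·0.231^2·0.769^13 = 0.184270
  k=3: C(15,3)·0.231^3·0.769^12 = 0.239863
  k=4: C(15,4)·0.231^4·0.769^11 = 0.216157
P(X ≤ 4) = 0.747374

0.7474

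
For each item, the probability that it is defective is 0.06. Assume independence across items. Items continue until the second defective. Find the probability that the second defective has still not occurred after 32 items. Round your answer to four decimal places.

0.4201

Needing more than 32 items ⇔ fewer than 2 successes in the first 32. With X ~ Binomial(32, 0.06), P(Y > 32) = P(X ≤ 1).
  k=0: C(32,0)·0.06^0·0.94^32 = 0.138067
  k=1: C(32,1)·0.06^1·0.94^31 = 0.282010
P(X ≤ 1) = 0.420078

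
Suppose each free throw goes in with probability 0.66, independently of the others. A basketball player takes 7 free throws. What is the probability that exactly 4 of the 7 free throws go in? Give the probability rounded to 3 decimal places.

X ~ Binomial(n=7, p=0.66).
P(X=4) = C(7,4) · p^4 · (1−p)^3
= 35 · 0.18975 · 0.039304 = 0.26102

0.261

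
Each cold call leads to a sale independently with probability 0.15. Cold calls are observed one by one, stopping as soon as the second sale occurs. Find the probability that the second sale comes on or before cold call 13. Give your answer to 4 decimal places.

Finishing within 13 cold calls ⇔ at least 2 successes in the first 13. With X ~ Binomial(13, 0.15), P(Y ≤ 13) = 1 − P(X ≤ 1).
  k=0: C(13,0)·0.15^0·0.85^13 = 0.120905
  k=1: C(13,1)·0.15^1·0.85^12 = 0.277371
1 − 0.398277 = 0.601723

0.6017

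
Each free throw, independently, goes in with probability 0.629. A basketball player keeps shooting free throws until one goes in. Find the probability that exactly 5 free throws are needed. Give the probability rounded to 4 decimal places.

0.0119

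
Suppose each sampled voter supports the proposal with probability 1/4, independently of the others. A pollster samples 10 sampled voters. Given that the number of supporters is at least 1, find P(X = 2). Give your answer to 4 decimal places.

X ~ Binomial(10, 0.25). Want P(X=2 | X≥1) = P(X=2) / P(X≥1).
P(X=2) = C(10,2)·0.25^2·0.75^8 = 0.281568
P(X≥1) = 1 − 0.056314 = 0.943686
Ratio = 0.281568 / 0.943686 = 0.298370

0.2984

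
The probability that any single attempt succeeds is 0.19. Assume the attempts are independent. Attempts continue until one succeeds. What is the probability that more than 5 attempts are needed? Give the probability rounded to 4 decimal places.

0.3487

Y = number of attempts to the first success; geometric, p = 0.19.
P(Y > 5) = P(first 5 all fail) = (1−p)^5 = 0.348678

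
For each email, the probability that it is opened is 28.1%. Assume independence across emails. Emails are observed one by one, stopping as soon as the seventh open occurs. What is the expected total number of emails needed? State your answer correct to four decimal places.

Y = total emails until the seventh success; negative binomial with r=7, p=0.281.
E[Y] = r / p = 7 / 0.281 = 24.911032

24.9110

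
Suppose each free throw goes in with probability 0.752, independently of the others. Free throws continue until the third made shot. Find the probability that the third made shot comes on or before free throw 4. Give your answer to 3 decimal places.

Finishing within 4 free throws ⇔ at least 3 successes in the first 4. With X ~ Binomial(4, 0.752), P(Y ≤ 4) = 1 − P(X ≤ 2).
  k=0: C(4,0)·0.752^0·0.248^4 = 0.00378
  k=1: C(4,1)·0.752^1·0.248^3 = 0.04588
  k=2: C(4,2)·0.752^2·0.248^2 = 0.20868
1 − 0.25835 = 0.74165

0.742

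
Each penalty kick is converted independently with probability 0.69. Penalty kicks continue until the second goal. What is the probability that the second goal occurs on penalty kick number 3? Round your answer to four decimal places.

0.2952

Y = trial on which the second success occurs; negative binomial, r=2, p=0.69.
P(Y=3) = C(2,1) · p^2 · (1−p)^1
= 2 · 0.4761 · 0.31 = 0.295182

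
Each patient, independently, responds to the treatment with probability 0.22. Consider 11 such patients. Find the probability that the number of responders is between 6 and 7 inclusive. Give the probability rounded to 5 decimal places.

X ~ Binomial(11, 0.22); P(6 ≤ X ≤ 7) = Σ C(11,k) p^k (1−p)^(11−k) over k:
  k=6: C(11,6)·0.22^6·0.78^5 = 0.0151235
  k=7: C(11,7)·0.22^7·0.78^4 = 0.0030469
Total = 0.0181703

0.01817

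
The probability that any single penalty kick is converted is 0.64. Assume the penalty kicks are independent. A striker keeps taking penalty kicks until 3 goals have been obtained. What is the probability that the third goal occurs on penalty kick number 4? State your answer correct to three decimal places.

0.283

Y = trial on which the third success occurs; negative binomial, r=3, p=0.64.
P(Y=4) = C(3,2) · p^3 · (1−p)^1
= 3 · 0.26214 · 0.36 = 0.28312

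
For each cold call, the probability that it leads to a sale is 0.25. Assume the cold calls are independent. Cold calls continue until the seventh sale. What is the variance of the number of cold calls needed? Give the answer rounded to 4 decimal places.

84.0000

Y = total cold calls until the seventh success; negative binomial with r=7, p=0.25.
Var(Y) = r(1−p)/p² = 7·0.75 / 0.25² = 84.000000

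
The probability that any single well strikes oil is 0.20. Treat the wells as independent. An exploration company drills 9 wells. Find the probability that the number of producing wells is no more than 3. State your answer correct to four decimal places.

0.9144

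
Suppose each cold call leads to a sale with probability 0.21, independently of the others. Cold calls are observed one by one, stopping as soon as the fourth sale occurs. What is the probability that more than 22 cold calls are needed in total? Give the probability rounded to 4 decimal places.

0.2915

Needing more than 22 cold calls ⇔ fewer than 4 successes in the first 22. With X ~ Binomial(22, 0.21), P(Y > 22) = P(X ≤ 3).
  k=0: C(22,0)·0.21^0·0.79^22 = 0.005595
  k=1: C(22,1)·0.21^1·0.79^21 = 0.032720
  k=2: C(22,2)·0.21^2·0.79^20 = 0.091326
  k=3: C(22,3)·0.21^3·0.79^19 = 0.161843
P(X ≤ 3) = 0.291483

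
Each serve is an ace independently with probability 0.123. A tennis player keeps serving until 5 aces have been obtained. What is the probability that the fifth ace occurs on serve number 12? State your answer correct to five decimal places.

Y = trial on which the fifth success occurs; negative binomial, r=5, p=0.123.
P(Y=12) = C(11,4) · p^5 · (1−p)^7
= 330 · 2.8153e-05 · 0.39902 = 0.0037071

0.00371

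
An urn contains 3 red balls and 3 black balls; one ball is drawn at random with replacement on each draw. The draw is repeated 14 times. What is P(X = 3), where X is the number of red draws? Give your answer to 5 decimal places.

0.02222

X ~ Binomial(n=14, p=0.50).
P(X=3) = C(14,3) · p^3 · (1−p)^11
= 364 · 0.125 · 0.00048828 = 0.0222168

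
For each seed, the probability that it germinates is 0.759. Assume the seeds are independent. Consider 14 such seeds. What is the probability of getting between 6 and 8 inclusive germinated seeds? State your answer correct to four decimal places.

0.0949

X ~ Binomial(14, 0.759); P(6 ≤ X ≤ 8) = Σ C(14,k) p^k (1−p)^(14−k) over k:
  k=6: C(14,6)·0.759^6·0.241^8 = 0.006533
  k=7: C(14,7)·0.759^7·0.241^7 = 0.023516
  k=8: C(14,8)·0.759^8·0.241^6 = 0.064803
Total = 0.094852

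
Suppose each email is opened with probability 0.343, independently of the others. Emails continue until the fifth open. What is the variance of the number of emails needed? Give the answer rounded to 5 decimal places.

Y = total emails until the fifth success; negative binomial with r=5, p=0.343.
Var(Y) = r(1−p)/p² = 5·0.657 / 0.343² = 27.9220393

27.92204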